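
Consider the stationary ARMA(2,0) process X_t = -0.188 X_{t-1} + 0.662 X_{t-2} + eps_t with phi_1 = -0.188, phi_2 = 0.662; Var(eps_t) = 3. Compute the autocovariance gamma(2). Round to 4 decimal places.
\gamma(2) = 5.9276

Multiply the model equation by X_{t-k} and take expectations. With theta_0 = psi_0 = 1 and psi_j the MA(infinity) weights, this gives
  gamma(k) - sum_i phi_i gamma(k-i) = c_k,
  c_k = sigma^2 * sum_{j=k..q} theta_j psi_{j-k}   (c_k = 0 for k > q),
using gamma(-m) = gamma(m).
Pure AR (q = 0): c_0 = sigma^2 = 3, c_k = 0 for k >= 1.
Equations for k = 0, 1, 2 (AR order 2, c_2 = 0):
  (E0) gamma(0) = phi_1 gamma(1) + phi_2 gamma(2) + c_0
  (E1) gamma(1) = phi_1 gamma(0) + phi_2 gamma(1) + c_1
  (E2) gamma(2) = phi_1 gamma(1) + phi_2 gamma(0)
From (E1): gamma(1) = A gamma(0) + B with
  A = phi_1 / (1 - phi_2) = -0.188 / 0.338 = -0.556213,   B = c_1 / (1 - phi_2) = 0 / 0.338 = 0.
Insert (E2) into (E0): gamma(0) (1 - phi_2^2) = phi_1 (1 + phi_2) gamma(1) + c_0.
  phi_1 (1 + phi_2) = (-0.188)(1.662) = -0.312456,   1 - phi_2^2 = 0.561756.
Replace gamma(1) by A gamma(0) + B and collect gamma(0):
  gamma(0) [0.561756 - (-0.312456)(-0.556213)] = c_0 = 3
  gamma(0) * 0.387964 = 3
  gamma(0) = 3 / 0.387964 = 7.732678.
  gamma(1) = A gamma(0) = (-0.556213)(7.732678) = -4.301016.
  gamma(2) = phi_1 gamma(1) + phi_2 gamma(0) = (-0.188)(-4.301016) + (0.662)(7.732678) = 5.927624.
Therefore gamma(2) = 5.9276 (to 4 decimal places).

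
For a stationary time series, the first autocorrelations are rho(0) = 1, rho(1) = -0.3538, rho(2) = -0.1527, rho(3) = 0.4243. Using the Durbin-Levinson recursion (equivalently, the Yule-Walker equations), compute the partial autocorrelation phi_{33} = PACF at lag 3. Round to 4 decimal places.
\phi_{33} = 0.3061

The PACF at lag k is phi_{kk}, the last component of the solution
to the Yule-Walker system G_k phi = r_k where
  (G_k)_{ij} = rho(|i - j|), (r_k)_i = rho(i), i,j = 1..k.
Equivalently, Durbin-Levinson gives phi_{kk} iteratively:
  phi_{11} = rho(1)
  phi_{kk} = [rho(k) - sum_{j=1..k-1} phi_{k-1,j} rho(k-j)]
            / [1 - sum_{j=1..k-1} phi_{k-1,j} rho(j)],
  phi_{k,j} = phi_{k-1,j} - phi_{kk} phi_{k-1,k-j},  j = 1..k-1.
Step k = 1:
  phi_11 = rho(1) = -0.3538.
Step k = 2:
  phi_22 = [rho(2) - phi_11 rho(1)] / [1 - phi_11 rho(1)] = [-0.1527 - (-0.3538)(-0.3538)] / [1 - (-0.3538)(-0.3538)]
         = -0.27787444 / 0.87482556 = -0.317634.
  Update: phi_21 = phi_11 - phi_22 phi_11 = -0.3538 - (-0.317634)(-0.3538) = -0.466179.
Step k = 3:
  phi_33 = [rho(3) - phi_21 rho(2) - phi_22 rho(1)] / [1 - phi_21 rho(1) - phi_22 rho(2)]
    numerator   = 0.4243 - (-0.466179)(-0.1527) - (-0.317634)(-0.3538) = 0.24073553
    denominator = 1 - (-0.466179)(-0.3538) - (-0.317634)(-0.1527) = 0.78656316
  phi_33 = 0.24073553 / 0.78656316 = 0.3061.
Therefore phi_{33} = 0.3061.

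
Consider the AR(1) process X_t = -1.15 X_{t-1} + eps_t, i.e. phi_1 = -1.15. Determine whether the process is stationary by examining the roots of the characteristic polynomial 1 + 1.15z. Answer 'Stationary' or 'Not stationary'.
\text{Not stationary}

The AR(p) characteristic polynomial is P(z) = 1 + 1.15z.
Stationarity requires all roots to lie outside the unit circle, i.e. |z| > 1 for every root.
This is linear in z: 1 + (1.15) z = 0  =>  z = -1/(1.15) = -0.869565,  |z| = 0.869565.
Moduli of all roots: 0.8696.
All moduli strictly greater than 1? No.
Verdict: Not stationary.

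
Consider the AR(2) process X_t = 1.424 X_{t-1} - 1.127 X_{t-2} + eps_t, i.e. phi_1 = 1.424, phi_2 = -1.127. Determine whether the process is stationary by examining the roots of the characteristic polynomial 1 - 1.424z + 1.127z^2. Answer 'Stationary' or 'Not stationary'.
\text{Not stationary}

The AR(p) characteristic polynomial is P(z) = 1 - 1.424z + 1.127z^2.
Stationarity requires all roots to lie outside the unit circle, i.e. |z| > 1 for every root.
Set 1 + (-1.424) z + (1.127) z^2 = 0, i.e. a z^2 + b z + c = 0 with a = 1.127, b = -1.424, c = 1.
Discriminant D = b^2 - 4ac = (-1.424)^2 - 4*(1.127)*1 = 2.027776 - (4.508) = -2.480224.
D < 0, so the roots are the complex-conjugate pair z = (-b +/- i sqrt(-D)) / (2a) = 0.6318 +/- 0.6987i.
For a conjugate pair |z|^2 = z * conj(z) = (product of roots) = c/a = 1/(1.127) = 0.887311, so |z| = sqrt(0.887311) = 0.942 for both roots.
Moduli of all roots: 0.9420, 0.9420.
All moduli strictly greater than 1? No.
Verdict: Not stationary.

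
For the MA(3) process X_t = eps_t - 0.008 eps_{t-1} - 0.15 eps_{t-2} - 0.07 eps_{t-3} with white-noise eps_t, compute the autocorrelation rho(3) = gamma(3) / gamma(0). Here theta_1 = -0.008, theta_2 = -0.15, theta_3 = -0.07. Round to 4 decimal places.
\rho(3) = -0.0681

For an MA(q) process with theta_0 = 1, the autocovariance is
  gamma(k) = sigma^2 * sum_{i=0..q-k} theta_i * theta_{i+k},
and rho(k) = gamma(k) / gamma(0). Sigma^2 cancels.
  numerator   = (1)*(-0.07) = -0.07.
  denominator = (1)^2 + (-0.008)^2 + (-0.15)^2 + (-0.07)^2 = 1.027464.
  rho(3) = -0.07 / 1.027464 = -0.0681.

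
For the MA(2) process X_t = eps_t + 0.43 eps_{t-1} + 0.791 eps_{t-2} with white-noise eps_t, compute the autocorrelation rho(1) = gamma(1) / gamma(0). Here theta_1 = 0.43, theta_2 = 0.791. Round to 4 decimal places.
\rho(1) = 0.4253

For an MA(q) process with theta_0 = 1, the autocovariance is
  gamma(k) = sigma^2 * sum_{i=0..q-k} theta_i * theta_{i+k},
and rho(k) = gamma(k) / gamma(0). Sigma^2 cancels.
  numerator   = (1)*(0.43) + (0.43)*(0.791) = 0.77013.
  denominator = (1)^2 + (0.43)^2 + (0.791)^2 = 1.810581.
  rho(1) = 0.77013 / 1.810581 = 0.4253.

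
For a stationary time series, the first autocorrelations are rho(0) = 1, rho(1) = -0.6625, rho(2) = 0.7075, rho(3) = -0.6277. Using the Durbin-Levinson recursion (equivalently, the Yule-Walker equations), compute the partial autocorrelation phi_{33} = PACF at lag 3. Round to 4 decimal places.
\phi_{33} = -0.1531

The PACF at lag k is phi_{kk}, the last component of the solution
to the Yule-Walker system G_k phi = r_k where
  (G_k)_{ij} = rho(|i - j|), (r_k)_i = rho(i), i,j = 1..k.
Equivalently, Durbin-Levinson gives phi_{kk} iteratively:
  phi_{11} = rho(1)
  phi_{kk} = [rho(k) - sum_{j=1..k-1} phi_{k-1,j} rho(k-j)]
            / [1 - sum_{j=1..k-1} phi_{k-1,j} rho(j)],
  phi_{k,j} = phi_{k-1,j} - phi_{kk} phi_{k-1,k-j},  j = 1..k-1.
Step k = 1:
  phi_11 = rho(1) = -0.6625.
Step k = 2:
  phi_22 = [rho(2) - phi_11 rho(1)] / [1 - phi_11 rho(1)] = [0.7075 - (-0.6625)(-0.6625)] / [1 - (-0.6625)(-0.6625)]
         = 0.26859375 / 0.56109375 = 0.478697.
  Update: phi_21 = phi_11 - phi_22 phi_11 = -0.6625 - (0.478697)(-0.6625) = -0.345363.
Step k = 3:
  phi_33 = [rho(3) - phi_21 rho(2) - phi_22 rho(1)] / [1 - phi_21 rho(1) - phi_22 rho(2)]
    numerator   = -0.6277 - (-0.345363)(0.7075) - (0.478697)(-0.6625) = -0.0662188
    denominator = 1 - (-0.345363)(-0.6625) - (0.478697)(0.7075) = 0.4325188
  phi_33 = -0.0662188 / 0.4325188 = -0.1531.
Therefore phi_{33} = -0.1531.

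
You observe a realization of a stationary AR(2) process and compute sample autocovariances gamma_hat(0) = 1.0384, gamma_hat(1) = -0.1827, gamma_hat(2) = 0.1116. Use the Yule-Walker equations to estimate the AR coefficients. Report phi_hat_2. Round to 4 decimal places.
\hat\phi_{2} = 0.0790

The Yule-Walker equations for an AR(p) process read, in matrix form,
  Gamma_p phi = r_p,   with   (Gamma_p)_{ij} = gamma(|i - j|),
                       (r_p)_i = gamma(i),   i,j = 1..p.
Substitute the sample gammas (Toeplitz matrix and right-hand side of size 2):
  Gamma_p = [[1.0384, -0.1827], [-0.1827, 1.0384]]
  r_p     = [-0.1827, 0.1116]
Written out:
  1.0384 phi_1 - 0.1827 phi_2 = -0.1827
  -0.1827 phi_1 + 1.0384 phi_2 = 0.1116
Solve by Cramer's rule:
  det = gamma(0)^2 - gamma(1)^2 = (1.0384)^2 - (-0.1827)^2 = 1.07827456 - 0.03337929 = 1.04489527
  phi_hat_1 = [gamma(1) gamma(0) - gamma(1) gamma(2)] / det = [(-0.1827)(1.0384) - (-0.1827)(0.1116)] / 1.04489527 = -0.16932636 / 1.04489527 = -0.1621
  phi_hat_2 = [gamma(0) gamma(2) - gamma(1)^2] / det = [(1.0384)(0.1116) - (-0.1827)^2] / 1.04489527 = 0.08250615 / 1.04489527 = 0.079
So phi_hat = [-0.1621, 0.0790].
Therefore phi_hat_2 = 0.0790.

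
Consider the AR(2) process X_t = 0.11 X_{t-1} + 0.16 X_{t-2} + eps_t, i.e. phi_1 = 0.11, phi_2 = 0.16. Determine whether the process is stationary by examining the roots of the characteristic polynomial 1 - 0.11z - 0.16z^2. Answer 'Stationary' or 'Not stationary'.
\text{Stationary}

The AR(p) characteristic polynomial is P(z) = 1 - 0.11z - 0.16z^2.
Stationarity requires all roots to lie outside the unit circle, i.e. |z| > 1 for every root.
Set 1 + (-0.11) z + (-0.16) z^2 = 0, i.e. a z^2 + b z + c = 0 with a = -0.16, b = -0.11, c = 1.
Discriminant D = b^2 - 4ac = (-0.11)^2 - 4*(-0.16)*1 = 0.0121 - (-0.64) = 0.6521.
D >= 0, so the roots are real: z = (-b +/- sqrt(D)) / (2a) = (0.11 +/- 0.807527) / (-0.32).
  z_1 = (0.11 + 0.807527) / (-0.32) = -2.8673,   |z_1| = 2.8673.
  z_2 = (0.11 - 0.807527) / (-0.32) = 2.1798,   |z_2| = 2.1798.
Moduli of all roots: 2.8673, 2.1798.
All moduli strictly greater than 1? Yes.
Verdict: Stationary.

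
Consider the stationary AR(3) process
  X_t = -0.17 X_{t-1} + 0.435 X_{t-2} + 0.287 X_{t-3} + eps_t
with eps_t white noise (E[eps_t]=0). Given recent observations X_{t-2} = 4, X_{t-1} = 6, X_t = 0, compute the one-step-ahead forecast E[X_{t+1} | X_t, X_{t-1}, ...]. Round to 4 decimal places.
E[X_{t+1} \mid \mathcal F_t] = 3.7580

For an AR(p) model X_t = c + sum_i phi_i X_{t-i} + eps_t, the
one-step-ahead conditional mean is
  E[X_{t+1} | X_t, ...] = c + sum_i phi_i X_{t+1-i}.
Substitute known values:
  E[X_{t+1} | ...] = (-0.17) * (0) + (0.435) * (6) + (0.287) * (4)
                   = 3.7580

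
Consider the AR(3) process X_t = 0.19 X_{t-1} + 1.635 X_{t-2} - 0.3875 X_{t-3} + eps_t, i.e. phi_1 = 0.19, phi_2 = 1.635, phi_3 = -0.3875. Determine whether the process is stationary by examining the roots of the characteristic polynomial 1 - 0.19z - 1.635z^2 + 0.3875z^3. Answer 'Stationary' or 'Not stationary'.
\text{Not stationary}

The AR(p) characteristic polynomial is P(z) = 1 - 0.19z - 1.635z^2 + 0.3875z^3.
Stationarity requires all roots to lie outside the unit circle, i.e. |z| > 1 for every root.
Degree 3: look for a simple real root z0 first, then factor out (1 - z/z0) and solve the remaining quadratic.
Testing z0 = 0.8: P(0.8) = 1 + (-0.19)(0.8) + (-1.635)(0.8)^2 + (0.3875)(0.8)^3
  = 1 + (-0.152) + (-1.0464) + (0.1984) = 0.  So z_0 = 0.8 is a root, |z_0| = 0.8.
Divide out the factor (1 - 1.25 z) = (1 - z/z0) (since 1/z0 = 1.25):
  P(z) = (1 - 1.25 z)(1 + (1.06) z + (-0.31) z^2)
  [check: z-coef 1.06 - (1.25) = -0.19; z^2-coef -0.31 - (1.25)(1.06) = -1.635; z^3-coef -(1.25)(-0.31) = 0.3875.]
Remaining roots from the quadratic factor 1 + (1.06) z + (-0.31) z^2:
  Set 1 + (1.06) z + (-0.31) z^2 = 0, i.e. a z^2 + b z + c = 0 with a = -0.31, b = 1.06, c = 1.
  Discriminant D = b^2 - 4ac = (1.06)^2 - 4*(-0.31)*1 = 1.1236 - (-1.24) = 2.3636.
  D >= 0, so the roots are real: z = (-b +/- sqrt(D)) / (2a) = (-1.06 +/- 1.5374) / (-0.62).
    z_1 = (-1.06 + 1.5374) / (-0.62) = -0.77,   |z_1| = 0.77.
    z_2 = (-1.06 - 1.5374) / (-0.62) = 4.1894,   |z_2| = 4.1894.
Moduli of all roots: 0.8000, 0.7700, 4.1894.
All moduli strictly greater than 1? No.
Verdict: Not stationary.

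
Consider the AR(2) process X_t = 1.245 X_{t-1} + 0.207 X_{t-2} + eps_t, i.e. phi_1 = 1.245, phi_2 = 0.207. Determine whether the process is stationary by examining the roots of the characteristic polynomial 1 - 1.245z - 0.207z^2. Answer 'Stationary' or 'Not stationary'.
\text{Not stationary}

The AR(p) characteristic polynomial is P(z) = 1 - 1.245z - 0.207z^2.
Stationarity requires all roots to lie outside the unit circle, i.e. |z| > 1 for every root.
Set 1 + (-1.245) z + (-0.207) z^2 = 0, i.e. a z^2 + b z + c = 0 with a = -0.207, b = -1.245, c = 1.
Discriminant D = b^2 - 4ac = (-1.245)^2 - 4*(-0.207)*1 = 1.550025 - (-0.828) = 2.378025.
D >= 0, so the roots are real: z = (-b +/- sqrt(D)) / (2a) = (1.245 +/- 1.542085) / (-0.414).
  z_1 = (1.245 + 1.542085) / (-0.414) = -6.7321,   |z_1| = 6.7321.
  z_2 = (1.245 - 1.542085) / (-0.414) = 0.7176,   |z_2| = 0.7176.
Moduli of all roots: 6.7321, 0.7176.
All moduli strictly greater than 1? No.
Verdict: Not stationary.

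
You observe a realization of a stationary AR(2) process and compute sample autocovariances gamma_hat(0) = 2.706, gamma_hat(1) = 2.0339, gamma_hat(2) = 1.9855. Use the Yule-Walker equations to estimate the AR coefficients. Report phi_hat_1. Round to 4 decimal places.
\hat\phi_{1} = 0.4600

The Yule-Walker equations for an AR(p) process read, in matrix form,
  Gamma_p phi = r_p,   with   (Gamma_p)_{ij} = gamma(|i - j|),
                       (r_p)_i = gamma(i),   i,j = 1..p.
Substitute the sample gammas (Toeplitz matrix and right-hand side of size 2):
  Gamma_p = [[2.706, 2.0339], [2.0339, 2.706]]
  r_p     = [2.0339, 1.9855]
Written out:
  2.706 phi_1 + 2.0339 phi_2 = 2.0339
  2.0339 phi_1 + 2.706 phi_2 = 1.9855
Solve by Cramer's rule:
  det = gamma(0)^2 - gamma(1)^2 = (2.706)^2 - (2.0339)^2 = 7.322436 - 4.13674921 = 3.18568679
  phi_hat_1 = [gamma(1) gamma(0) - gamma(1) gamma(2)] / det = [(2.0339)(2.706) - (2.0339)(1.9855)] / 3.18568679 = 1.46542495 / 3.18568679 = 0.46
  phi_hat_2 = [gamma(0) gamma(2) - gamma(1)^2] / det = [(2.706)(1.9855) - (2.0339)^2] / 3.18568679 = 1.23601379 / 3.18568679 = 0.388
So phi_hat = [0.4600, 0.3880].
Therefore phi_hat_1 = 0.4600.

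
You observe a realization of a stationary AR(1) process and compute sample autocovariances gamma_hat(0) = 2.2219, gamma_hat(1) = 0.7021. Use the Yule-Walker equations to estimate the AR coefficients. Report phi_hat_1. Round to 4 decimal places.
\hat\phi_{1} = 0.3160

The Yule-Walker equations for an AR(p) process read, in matrix form,
  Gamma_p phi = r_p,   with   (Gamma_p)_{ij} = gamma(|i - j|),
                       (r_p)_i = gamma(i),   i,j = 1..p.
Substitute the sample gammas (Toeplitz matrix and right-hand side of size 1):
  Gamma_p = [[2.2219]]
  r_p     = [0.7021]
With p = 1 this is the single equation gamma(0) phi_1 = gamma(1):
  phi_hat_1 = gamma(1) / gamma(0) = 0.7021 / 2.2219 = 0.3160.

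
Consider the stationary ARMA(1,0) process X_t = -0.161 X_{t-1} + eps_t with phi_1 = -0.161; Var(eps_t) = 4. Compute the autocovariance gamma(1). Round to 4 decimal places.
\gamma(1) = -0.6611

Multiply the model equation by X_{t-k} and take expectations. With theta_0 = psi_0 = 1 and psi_j the MA(infinity) weights, this gives
  gamma(k) - sum_i phi_i gamma(k-i) = c_k,
  c_k = sigma^2 * sum_{j=k..q} theta_j psi_{j-k}   (c_k = 0 for k > q),
using gamma(-m) = gamma(m).
Pure AR (q = 0): c_0 = sigma^2 = 4, c_k = 0 for k >= 1.
Equations for k = 0 and k = 1 (AR order 1):
  gamma(0) = phi_1 gamma(1) + c_0
  gamma(1) = phi_1 gamma(0) + c_1
Substituting the second into the first: gamma(0) (1 - phi_1^2) = c_0 + phi_1 c_1, so
  gamma(0) = c_0 / (1 - phi_1^2) = 4 / (1 - (-0.161)^2) = 4 / 0.974079 = 4.106443.
  gamma(1) = phi_1 gamma(0) = (-0.161)(4.106443) = -0.661137.
Therefore gamma(1) = -0.6611 (to 4 decimal places).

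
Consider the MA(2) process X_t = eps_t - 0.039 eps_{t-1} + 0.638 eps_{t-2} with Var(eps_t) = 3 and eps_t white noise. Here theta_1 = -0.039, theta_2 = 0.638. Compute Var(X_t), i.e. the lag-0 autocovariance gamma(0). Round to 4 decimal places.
\gamma(0) = 4.2257

For an MA(q) process X_t = eps_t + sum_i theta_i eps_{t-i} with
Var(eps_t) = sigma^2, the variance is
  gamma(0) = sigma^2 * (1 + sum_i theta_i^2).
  sum_i theta_i^2 = (-0.039)^2 + (0.638)^2 = 0.001521 + 0.407044 = 0.408565.
  gamma(0) = 3 * (1 + 0.408565) = 3 * 1.408565 = 4.225695, which rounds to 4.2257.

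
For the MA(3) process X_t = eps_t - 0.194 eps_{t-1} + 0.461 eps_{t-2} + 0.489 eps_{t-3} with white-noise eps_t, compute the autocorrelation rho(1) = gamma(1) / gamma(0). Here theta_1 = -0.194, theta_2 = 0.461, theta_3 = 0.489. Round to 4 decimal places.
\rho(1) = -0.0389

For an MA(q) process with theta_0 = 1, the autocovariance is
  gamma(k) = sigma^2 * sum_{i=0..q-k} theta_i * theta_{i+k},
and rho(k) = gamma(k) / gamma(0). Sigma^2 cancels.
  numerator   = (1)*(-0.194) + (-0.194)*(0.461) + (0.461)*(0.489) = -0.058005.
  denominator = (1)^2 + (-0.194)^2 + (0.461)^2 + (0.489)^2 = 1.489278.
  rho(1) = -0.058005 / 1.489278 = -0.0389.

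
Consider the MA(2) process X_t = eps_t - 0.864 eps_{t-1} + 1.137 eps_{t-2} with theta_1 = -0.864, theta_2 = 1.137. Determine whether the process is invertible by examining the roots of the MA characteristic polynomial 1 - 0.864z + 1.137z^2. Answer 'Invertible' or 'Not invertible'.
\text{Not invertible}

The MA(q) characteristic polynomial is P(z) = 1 - 0.864z + 1.137z^2.
Invertibility requires all roots to lie outside the unit circle, i.e. |z| > 1 for every root.
Set 1 + (-0.864) z + (1.137) z^2 = 0, i.e. a z^2 + b z + c = 0 with a = 1.137, b = -0.864, c = 1.
Discriminant D = b^2 - 4ac = (-0.864)^2 - 4*(1.137)*1 = 0.746496 - (4.548) = -3.801504.
D < 0, so the roots are the complex-conjugate pair z = (-b +/- i sqrt(-D)) / (2a) = 0.3799 +/- 0.8574i.
For a conjugate pair |z|^2 = z * conj(z) = (product of roots) = c/a = 1/(1.137) = 0.879507, so |z| = sqrt(0.879507) = 0.9378 for both roots.
Moduli of all roots: 0.9378, 0.9378.
All moduli strictly greater than 1? No.
Verdict: Not invertible.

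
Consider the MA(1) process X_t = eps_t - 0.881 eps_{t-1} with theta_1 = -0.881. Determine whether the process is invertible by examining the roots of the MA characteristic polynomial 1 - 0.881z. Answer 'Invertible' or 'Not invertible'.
\text{Invertible}

The MA(q) characteristic polynomial is P(z) = 1 - 0.881z.
Invertibility requires all roots to lie outside the unit circle, i.e. |z| > 1 for every root.
This is linear in z: 1 + (-0.881) z = 0  =>  z = -1/(-0.881) = 1.135074,  |z| = 1.135074.
Moduli of all roots: 1.1351.
All moduli strictly greater than 1? Yes.
Verdict: Invertible.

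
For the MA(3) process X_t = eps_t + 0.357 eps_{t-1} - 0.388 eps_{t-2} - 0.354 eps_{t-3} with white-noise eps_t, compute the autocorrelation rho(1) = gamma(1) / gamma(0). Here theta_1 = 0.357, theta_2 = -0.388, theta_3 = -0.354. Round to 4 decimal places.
\rho(1) = 0.2536

For an MA(q) process with theta_0 = 1, the autocovariance is
  gamma(k) = sigma^2 * sum_{i=0..q-k} theta_i * theta_{i+k},
and rho(k) = gamma(k) / gamma(0). Sigma^2 cancels.
  numerator   = (1)*(0.357) + (0.357)*(-0.388) + (-0.388)*(-0.354) = 0.355836.
  denominator = (1)^2 + (0.357)^2 + (-0.388)^2 + (-0.354)^2 = 1.403309.
  rho(1) = 0.355836 / 1.403309 = 0.2536.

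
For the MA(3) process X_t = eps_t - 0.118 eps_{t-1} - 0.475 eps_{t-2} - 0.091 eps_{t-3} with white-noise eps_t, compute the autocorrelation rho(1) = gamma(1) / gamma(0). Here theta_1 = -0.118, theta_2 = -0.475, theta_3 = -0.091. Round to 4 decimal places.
\rho(1) = -0.0150

For an MA(q) process with theta_0 = 1, the autocovariance is
  gamma(k) = sigma^2 * sum_{i=0..q-k} theta_i * theta_{i+k},
and rho(k) = gamma(k) / gamma(0). Sigma^2 cancels.
  numerator   = (1)*(-0.118) + (-0.118)*(-0.475) + (-0.475)*(-0.091) = -0.018725.
  denominator = (1)^2 + (-0.118)^2 + (-0.475)^2 + (-0.091)^2 = 1.24783.
  rho(1) = -0.018725 / 1.24783 = -0.0150.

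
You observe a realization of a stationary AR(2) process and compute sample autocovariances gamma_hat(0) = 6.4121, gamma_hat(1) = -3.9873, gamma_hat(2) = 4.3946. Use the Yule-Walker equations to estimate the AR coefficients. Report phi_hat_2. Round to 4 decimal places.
\hat\phi_{2} = 0.4870

The Yule-Walker equations for an AR(p) process read, in matrix form,
  Gamma_p phi = r_p,   with   (Gamma_p)_{ij} = gamma(|i - j|),
                       (r_p)_i = gamma(i),   i,j = 1..p.
Substitute the sample gammas (Toeplitz matrix and right-hand side of size 2):
  Gamma_p = [[6.4121, -3.9873], [-3.9873, 6.4121]]
  r_p     = [-3.9873, 4.3946]
Written out:
  6.4121 phi_1 - 3.9873 phi_2 = -3.9873
  -3.9873 phi_1 + 6.4121 phi_2 = 4.3946
Solve by Cramer's rule:
  det = gamma(0)^2 - gamma(1)^2 = (6.4121)^2 - (-3.9873)^2 = 41.11502641 - 15.89856129 = 25.21646512
  phi_hat_1 = [gamma(1) gamma(0) - gamma(1) gamma(2)] / det = [(-3.9873)(6.4121) - (-3.9873)(4.3946)] / 25.21646512 = -8.04437775 / 25.21646512 = -0.319
  phi_hat_2 = [gamma(0) gamma(2) - gamma(1)^2] / det = [(6.4121)(4.3946) - (-3.9873)^2] / 25.21646512 = 12.28005337 / 25.21646512 = 0.487
So phi_hat = [-0.3190, 0.4870].
Therefore phi_hat_2 = 0.4870.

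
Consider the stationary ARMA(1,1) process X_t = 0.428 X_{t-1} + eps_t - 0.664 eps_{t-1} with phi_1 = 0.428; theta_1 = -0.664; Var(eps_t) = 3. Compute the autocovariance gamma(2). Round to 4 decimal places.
\gamma(2) = -0.2656

Multiply the model equation by X_{t-k} and take expectations. With theta_0 = psi_0 = 1 and psi_j the MA(infinity) weights, this gives
  gamma(k) - sum_i phi_i gamma(k-i) = c_k,
  c_k = sigma^2 * sum_{j=k..q} theta_j psi_{j-k}   (c_k = 0 for k > q),
using gamma(-m) = gamma(m).
psi-weights needed (psi_j = theta_j + sum_i phi_i psi_{j-i}):
  psi_1 = theta_1 + phi_1 = -0.664 + (0.428) = -0.236
Right-hand sides:
  c_0 = sigma^2 (1 + theta_1 psi_1) = 3 * (1 + (-0.664)(-0.236)) = 3 * 1.156704 = 3.470112
  c_1 = sigma^2 theta_1 = 3 * (-0.664) = -1.992
  c_2 = 0
Equations for k = 0 and k = 1 (AR order 1):
  gamma(0) = phi_1 gamma(1) + c_0
  gamma(1) = phi_1 gamma(0) + c_1
Substituting the second into the first: gamma(0) (1 - phi_1^2) = c_0 + phi_1 c_1, so
  gamma(0) = (c_0 + phi_1 c_1) / (1 - phi_1^2) = (3.470112 + (0.428)(-1.992)) / (1 - (0.428)^2) = 2.617536 / 0.816816 = 3.20456.
  gamma(1) = phi_1 gamma(0) + c_1 = (0.428)(3.20456) + (-1.992) = -0.620448.
For k = 2 (> q): gamma(2) = phi_1 gamma(1) = (0.428)(-0.620448) = -0.265552.
Therefore gamma(2) = -0.2656 (to 4 decimal places).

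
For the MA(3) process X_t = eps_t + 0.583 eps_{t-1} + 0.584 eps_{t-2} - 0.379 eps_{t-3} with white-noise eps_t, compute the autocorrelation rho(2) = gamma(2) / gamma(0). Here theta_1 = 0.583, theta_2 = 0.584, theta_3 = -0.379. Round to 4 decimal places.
\rho(2) = 0.1990

For an MA(q) process with theta_0 = 1, the autocovariance is
  gamma(k) = sigma^2 * sum_{i=0..q-k} theta_i * theta_{i+k},
and rho(k) = gamma(k) / gamma(0). Sigma^2 cancels.
  numerator   = (1)*(0.584) + (0.583)*(-0.379) = 0.363043.
  denominator = (1)^2 + (0.583)^2 + (0.584)^2 + (-0.379)^2 = 1.824586.
  rho(2) = 0.363043 / 1.824586 = 0.1990.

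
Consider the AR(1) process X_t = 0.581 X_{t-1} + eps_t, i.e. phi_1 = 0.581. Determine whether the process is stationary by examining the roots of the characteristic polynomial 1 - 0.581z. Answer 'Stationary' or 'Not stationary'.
\text{Stationary}

The AR(p) characteristic polynomial is P(z) = 1 - 0.581z.
Stationarity requires all roots to lie outside the unit circle, i.e. |z| > 1 for every root.
This is linear in z: 1 + (-0.581) z = 0  =>  z = -1/(-0.581) = 1.72117,  |z| = 1.72117.
Moduli of all roots: 1.7212.
All moduli strictly greater than 1? Yes.
Verdict: Stationary.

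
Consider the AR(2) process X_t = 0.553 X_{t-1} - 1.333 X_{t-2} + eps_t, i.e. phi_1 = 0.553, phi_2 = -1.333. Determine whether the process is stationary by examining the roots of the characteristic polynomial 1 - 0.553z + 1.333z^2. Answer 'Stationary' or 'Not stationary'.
\text{Not stationary}

The AR(p) characteristic polynomial is P(z) = 1 - 0.553z + 1.333z^2.
Stationarity requires all roots to lie outside the unit circle, i.e. |z| > 1 for every root.
Set 1 + (-0.553) z + (1.333) z^2 = 0, i.e. a z^2 + b z + c = 0 with a = 1.333, b = -0.553, c = 1.
Discriminant D = b^2 - 4ac = (-0.553)^2 - 4*(1.333)*1 = 0.305809 - (5.332) = -5.026191.
D < 0, so the roots are the complex-conjugate pair z = (-b +/- i sqrt(-D)) / (2a) = 0.2074 +/- 0.8409i.
For a conjugate pair |z|^2 = z * conj(z) = (product of roots) = c/a = 1/(1.333) = 0.750188, so |z| = sqrt(0.750188) = 0.8661 for both roots.
Moduli of all roots: 0.8661, 0.8661.
All moduli strictly greater than 1? No.
Verdict: Not stationary.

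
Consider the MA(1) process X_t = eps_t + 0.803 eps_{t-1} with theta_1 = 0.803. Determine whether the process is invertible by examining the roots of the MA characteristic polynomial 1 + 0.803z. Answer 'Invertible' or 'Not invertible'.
\text{Invertible}

The MA(q) characteristic polynomial is P(z) = 1 + 0.803z.
Invertibility requires all roots to lie outside the unit circle, i.e. |z| > 1 for every root.
This is linear in z: 1 + (0.803) z = 0  =>  z = -1/(0.803) = -1.24533,  |z| = 1.24533.
Moduli of all roots: 1.2453.
All moduli strictly greater than 1? Yes.
Verdict: Invertible.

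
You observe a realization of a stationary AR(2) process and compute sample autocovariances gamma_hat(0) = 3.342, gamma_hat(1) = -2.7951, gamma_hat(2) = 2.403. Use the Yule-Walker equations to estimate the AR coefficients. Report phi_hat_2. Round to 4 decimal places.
\hat\phi_{2} = 0.0650

The Yule-Walker equations for an AR(p) process read, in matrix form,
  Gamma_p phi = r_p,   with   (Gamma_p)_{ij} = gamma(|i - j|),
                       (r_p)_i = gamma(i),   i,j = 1..p.
Substitute the sample gammas (Toeplitz matrix and right-hand side of size 2):
  Gamma_p = [[3.342, -2.7951], [-2.7951, 3.342]]
  r_p     = [-2.7951, 2.403]
Written out:
  3.342 phi_1 - 2.7951 phi_2 = -2.7951
  -2.7951 phi_1 + 3.342 phi_2 = 2.403
Solve by Cramer's rule:
  det = gamma(0)^2 - gamma(1)^2 = (3.342)^2 - (-2.7951)^2 = 11.168964 - 7.81258401 = 3.35637999
  phi_hat_1 = [gamma(1) gamma(0) - gamma(1) gamma(2)] / det = [(-2.7951)(3.342) - (-2.7951)(2.403)] / 3.35637999 = -2.6245989 / 3.35637999 = -0.782
  phi_hat_2 = [gamma(0) gamma(2) - gamma(1)^2] / det = [(3.342)(2.403) - (-2.7951)^2] / 3.35637999 = 0.21824199 / 3.35637999 = 0.065
So phi_hat = [-0.7820, 0.0650].
Therefore phi_hat_2 = 0.0650.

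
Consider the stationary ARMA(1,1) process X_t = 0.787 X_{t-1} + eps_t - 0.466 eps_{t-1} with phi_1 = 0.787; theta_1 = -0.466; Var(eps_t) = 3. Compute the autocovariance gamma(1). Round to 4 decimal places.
\gamma(1) = 1.6021

Multiply the model equation by X_{t-k} and take expectations. With theta_0 = psi_0 = 1 and psi_j the MA(infinity) weights, this gives
  gamma(k) - sum_i phi_i gamma(k-i) = c_k,
  c_k = sigma^2 * sum_{j=k..q} theta_j psi_{j-k}   (c_k = 0 for k > q),
using gamma(-m) = gamma(m).
psi-weights needed (psi_j = theta_j + sum_i phi_i psi_{j-i}):
  psi_1 = theta_1 + phi_1 = -0.466 + (0.787) = 0.321
Right-hand sides:
  c_0 = sigma^2 (1 + theta_1 psi_1) = 3 * (1 + (-0.466)(0.321)) = 3 * 0.850414 = 2.551242
  c_1 = sigma^2 theta_1 = 3 * (-0.466) = -1.398
  c_2 = 0
Equations for k = 0 and k = 1 (AR order 1):
  gamma(0) = phi_1 gamma(1) + c_0
  gamma(1) = phi_1 gamma(0) + c_1
Substituting the second into the first: gamma(0) (1 - phi_1^2) = c_0 + phi_1 c_1, so
  gamma(0) = (c_0 + phi_1 c_1) / (1 - phi_1^2) = (2.551242 + (0.787)(-1.398)) / (1 - (0.787)^2) = 1.451016 / 0.380631 = 3.812133.
  gamma(1) = phi_1 gamma(0) + c_1 = (0.787)(3.812133) + (-1.398) = 1.602149.
Therefore gamma(1) = 1.6021 (to 4 decimal places).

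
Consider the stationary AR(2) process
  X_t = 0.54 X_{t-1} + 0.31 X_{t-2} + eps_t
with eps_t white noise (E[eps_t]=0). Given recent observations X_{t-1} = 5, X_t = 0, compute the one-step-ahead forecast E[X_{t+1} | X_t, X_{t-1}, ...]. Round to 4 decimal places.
E[X_{t+1} \mid \mathcal F_t] = 1.5500

For an AR(p) model X_t = c + sum_i phi_i X_{t-i} + eps_t, the
one-step-ahead conditional mean is
  E[X_{t+1} | X_t, ...] = c + sum_i phi_i X_{t+1-i}.
Substitute known values:
  E[X_{t+1} | ...] = (0.54) * (0) + (0.31) * (5)
                   = 1.5500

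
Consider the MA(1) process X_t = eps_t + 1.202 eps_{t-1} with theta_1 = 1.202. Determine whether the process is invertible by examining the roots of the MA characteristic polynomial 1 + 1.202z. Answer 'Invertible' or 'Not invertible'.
\text{Not invertible}

The MA(q) characteristic polynomial is P(z) = 1 + 1.202z.
Invertibility requires all roots to lie outside the unit circle, i.e. |z| > 1 for every root.
This is linear in z: 1 + (1.202) z = 0  =>  z = -1/(1.202) = -0.831947,  |z| = 0.831947.
Moduli of all roots: 0.8319.
All moduli strictly greater than 1? No.
Verdict: Not invertible.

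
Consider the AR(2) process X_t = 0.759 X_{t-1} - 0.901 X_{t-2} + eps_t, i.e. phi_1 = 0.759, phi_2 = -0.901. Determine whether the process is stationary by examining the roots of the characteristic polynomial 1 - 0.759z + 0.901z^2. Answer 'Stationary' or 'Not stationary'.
\text{Stationary}

The AR(p) characteristic polynomial is P(z) = 1 - 0.759z + 0.901z^2.
Stationarity requires all roots to lie outside the unit circle, i.e. |z| > 1 for every root.
Set 1 + (-0.759) z + (0.901) z^2 = 0, i.e. a z^2 + b z + c = 0 with a = 0.901, b = -0.759, c = 1.
Discriminant D = b^2 - 4ac = (-0.759)^2 - 4*(0.901)*1 = 0.576081 - (3.604) = -3.027919.
D < 0, so the roots are the complex-conjugate pair z = (-b +/- i sqrt(-D)) / (2a) = 0.4212 +/- 0.9656i.
For a conjugate pair |z|^2 = z * conj(z) = (product of roots) = c/a = 1/(0.901) = 1.109878, so |z| = sqrt(1.109878) = 1.0535 for both roots.
Moduli of all roots: 1.0535, 1.0535.
All moduli strictly greater than 1? Yes.
Verdict: Stationary.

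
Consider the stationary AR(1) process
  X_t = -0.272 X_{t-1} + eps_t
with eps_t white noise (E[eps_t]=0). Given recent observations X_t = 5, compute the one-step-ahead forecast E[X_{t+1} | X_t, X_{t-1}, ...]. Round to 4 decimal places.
E[X_{t+1} \mid \mathcal F_t] = -1.3600

For an AR(p) model X_t = c + sum_i phi_i X_{t-i} + eps_t, the
one-step-ahead conditional mean is
  E[X_{t+1} | X_t, ...] = c + sum_i phi_i X_{t+1-i}.
Substitute known values:
  E[X_{t+1} | ...] = (-0.272) * (5)
                   = -1.3600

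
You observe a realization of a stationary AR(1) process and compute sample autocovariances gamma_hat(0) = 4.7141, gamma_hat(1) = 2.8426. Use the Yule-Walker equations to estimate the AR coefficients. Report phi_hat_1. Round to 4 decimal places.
\hat\phi_{1} = 0.6030

The Yule-Walker equations for an AR(p) process read, in matrix form,
  Gamma_p phi = r_p,   with   (Gamma_p)_{ij} = gamma(|i - j|),
                       (r_p)_i = gamma(i),   i,j = 1..p.
Substitute the sample gammas (Toeplitz matrix and right-hand side of size 1):
  Gamma_p = [[4.7141]]
  r_p     = [2.8426]
With p = 1 this is the single equation gamma(0) phi_1 = gamma(1):
  phi_hat_1 = gamma(1) / gamma(0) = 2.8426 / 4.7141 = 0.6030.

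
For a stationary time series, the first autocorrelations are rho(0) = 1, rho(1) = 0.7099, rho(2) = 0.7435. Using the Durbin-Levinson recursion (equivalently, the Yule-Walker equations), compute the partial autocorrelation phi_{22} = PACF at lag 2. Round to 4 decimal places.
\phi_{22} = 0.4829

The PACF at lag k is phi_{kk}, the last component of the solution
to the Yule-Walker system G_k phi = r_k where
  (G_k)_{ij} = rho(|i - j|), (r_k)_i = rho(i), i,j = 1..k.
Equivalently, Durbin-Levinson gives phi_{kk} iteratively:
  phi_{11} = rho(1)
  phi_{kk} = [rho(k) - sum_{j=1..k-1} phi_{k-1,j} rho(k-j)]
            / [1 - sum_{j=1..k-1} phi_{k-1,j} rho(j)],
  phi_{k,j} = phi_{k-1,j} - phi_{kk} phi_{k-1,k-j},  j = 1..k-1.
Step k = 1:
  phi_11 = rho(1) = 0.7099.
Step k = 2:
  phi_22 = [rho(2) - phi_11 rho(1)] / [1 - phi_11 rho(1)] = [0.7435 - (0.7099)(0.7099)] / [1 - (0.7099)(0.7099)]
         = 0.23954199 / 0.49604199 = 0.4829.
Therefore phi_{22} = 0.4829.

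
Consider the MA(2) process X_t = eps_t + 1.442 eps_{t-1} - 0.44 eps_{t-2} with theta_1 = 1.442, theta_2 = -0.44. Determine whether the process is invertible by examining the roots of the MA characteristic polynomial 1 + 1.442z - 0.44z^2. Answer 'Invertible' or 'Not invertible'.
\text{Not invertible}

The MA(q) characteristic polynomial is P(z) = 1 + 1.442z - 0.44z^2.
Invertibility requires all roots to lie outside the unit circle, i.e. |z| > 1 for every root.
Set 1 + (1.442) z + (-0.44) z^2 = 0, i.e. a z^2 + b z + c = 0 with a = -0.44, b = 1.442, c = 1.
Discriminant D = b^2 - 4ac = (1.442)^2 - 4*(-0.44)*1 = 2.079364 - (-1.76) = 3.839364.
D >= 0, so the roots are real: z = (-b +/- sqrt(D)) / (2a) = (-1.442 +/- 1.95943) / (-0.88).
  z_1 = (-1.442 + 1.95943) / (-0.88) = -0.588,   |z_1| = 0.588.
  z_2 = (-1.442 - 1.95943) / (-0.88) = 3.8653,   |z_2| = 3.8653.
Moduli of all roots: 0.5880, 3.8653.
All moduli strictly greater than 1? No.
Verdict: Not invertible.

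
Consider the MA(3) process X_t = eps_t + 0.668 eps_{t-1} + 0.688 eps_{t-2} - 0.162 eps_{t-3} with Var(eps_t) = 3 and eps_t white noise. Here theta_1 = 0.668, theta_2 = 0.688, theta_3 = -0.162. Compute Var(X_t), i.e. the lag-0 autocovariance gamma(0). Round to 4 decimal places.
\gamma(0) = 5.8374

For an MA(q) process X_t = eps_t + sum_i theta_i eps_{t-i} with
Var(eps_t) = sigma^2, the variance is
  gamma(0) = sigma^2 * (1 + sum_i theta_i^2).
  sum_i theta_i^2 = (0.668)^2 + (0.688)^2 + (-0.162)^2 = 0.446224 + 0.473344 + 0.026244 = 0.945812.
  gamma(0) = 3 * (1 + 0.945812) = 3 * 1.945812 = 5.837436, which rounds to 5.8374.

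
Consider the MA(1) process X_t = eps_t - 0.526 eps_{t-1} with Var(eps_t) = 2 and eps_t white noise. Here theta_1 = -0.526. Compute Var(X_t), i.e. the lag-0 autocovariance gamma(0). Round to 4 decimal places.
\gamma(0) = 2.5534

For an MA(q) process X_t = eps_t + sum_i theta_i eps_{t-i} with
Var(eps_t) = sigma^2, the variance is
  gamma(0) = sigma^2 * (1 + sum_i theta_i^2).
  sum_i theta_i^2 = (-0.526)^2 = 0.276676.
  gamma(0) = 2 * (1 + 0.276676) = 2 * 1.276676 = 2.553352, which rounds to 2.5534.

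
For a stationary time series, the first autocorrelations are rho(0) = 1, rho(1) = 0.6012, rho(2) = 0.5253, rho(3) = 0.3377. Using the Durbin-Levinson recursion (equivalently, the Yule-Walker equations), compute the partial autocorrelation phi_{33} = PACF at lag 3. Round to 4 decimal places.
\phi_{33} = -0.0861

The PACF at lag k is phi_{kk}, the last component of the solution
to the Yule-Walker system G_k phi = r_k where
  (G_k)_{ij} = rho(|i - j|), (r_k)_i = rho(i), i,j = 1..k.
Equivalently, Durbin-Levinson gives phi_{kk} iteratively:
  phi_{11} = rho(1)
  phi_{kk} = [rho(k) - sum_{j=1..k-1} phi_{k-1,j} rho(k-j)]
            / [1 - sum_{j=1..k-1} phi_{k-1,j} rho(j)],
  phi_{k,j} = phi_{k-1,j} - phi_{kk} phi_{k-1,k-j},  j = 1..k-1.
Step k = 1:
  phi_11 = rho(1) = 0.6012.
Step k = 2:
  phi_22 = [rho(2) - phi_11 rho(1)] / [1 - phi_11 rho(1)] = [0.5253 - (0.6012)(0.6012)] / [1 - (0.6012)(0.6012)]
         = 0.16385856 / 0.63855856 = 0.256607.
  Update: phi_21 = phi_11 - phi_22 phi_11 = 0.6012 - (0.256607)(0.6012) = 0.446928.
Step k = 3:
  phi_33 = [rho(3) - phi_21 rho(2) - phi_22 rho(1)] / [1 - phi_21 rho(1) - phi_22 rho(2)]
    numerator   = 0.3377 - (0.446928)(0.5253) - (0.256607)(0.6012) = -0.05134332
    denominator = 1 - (0.446928)(0.6012) - (0.256607)(0.5253) = 0.59651132
  phi_33 = -0.05134332 / 0.59651132 = -0.0861.
Therefore phi_{33} = -0.0861.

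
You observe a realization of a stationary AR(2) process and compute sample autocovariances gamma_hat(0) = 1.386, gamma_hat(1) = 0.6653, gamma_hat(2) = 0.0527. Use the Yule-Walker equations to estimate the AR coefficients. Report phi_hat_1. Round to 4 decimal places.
\hat\phi_{1} = 0.6000

The Yule-Walker equations for an AR(p) process read, in matrix form,
  Gamma_p phi = r_p,   with   (Gamma_p)_{ij} = gamma(|i - j|),
                       (r_p)_i = gamma(i),   i,j = 1..p.
Substitute the sample gammas (Toeplitz matrix and right-hand side of size 2):
  Gamma_p = [[1.386, 0.6653], [0.6653, 1.386]]
  r_p     = [0.6653, 0.0527]
Written out:
  1.386 phi_1 + 0.6653 phi_2 = 0.6653
  0.6653 phi_1 + 1.386 phi_2 = 0.0527
Solve by Cramer's rule:
  det = gamma(0)^2 - gamma(1)^2 = (1.386)^2 - (0.6653)^2 = 1.920996 - 0.44262409 = 1.47837191
  phi_hat_1 = [gamma(1) gamma(0) - gamma(1) gamma(2)] / det = [(0.6653)(1.386) - (0.6653)(0.0527)] / 1.47837191 = 0.88704449 / 1.47837191 = 0.6
  phi_hat_2 = [gamma(0) gamma(2) - gamma(1)^2] / det = [(1.386)(0.0527) - (0.6653)^2] / 1.47837191 = -0.36958189 / 1.47837191 = -0.25
So phi_hat = [0.6000, -0.2500].
Therefore phi_hat_1 = 0.6000.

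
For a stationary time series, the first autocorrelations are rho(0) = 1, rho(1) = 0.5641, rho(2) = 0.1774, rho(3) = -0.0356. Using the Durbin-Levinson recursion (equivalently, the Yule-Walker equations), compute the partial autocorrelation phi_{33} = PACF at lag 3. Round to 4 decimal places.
\phi_{33} = -0.0610

The PACF at lag k is phi_{kk}, the last component of the solution
to the Yule-Walker system G_k phi = r_k where
  (G_k)_{ij} = rho(|i - j|), (r_k)_i = rho(i), i,j = 1..k.
Equivalently, Durbin-Levinson gives phi_{kk} iteratively:
  phi_{11} = rho(1)
  phi_{kk} = [rho(k) - sum_{j=1..k-1} phi_{k-1,j} rho(k-j)]
            / [1 - sum_{j=1..k-1} phi_{k-1,j} rho(j)],
  phi_{k,j} = phi_{k-1,j} - phi_{kk} phi_{k-1,k-j},  j = 1..k-1.
Step k = 1:
  phi_11 = rho(1) = 0.5641.
Step k = 2:
  phi_22 = [rho(2) - phi_11 rho(1)] / [1 - phi_11 rho(1)] = [0.1774 - (0.5641)(0.5641)] / [1 - (0.5641)(0.5641)]
         = -0.14080881 / 0.68179119 = -0.206528.
  Update: phi_21 = phi_11 - phi_22 phi_11 = 0.5641 - (-0.206528)(0.5641) = 0.680602.
Step k = 3:
  phi_33 = [rho(3) - phi_21 rho(2) - phi_22 rho(1)] / [1 - phi_21 rho(1) - phi_22 rho(2)]
    numerator   = -0.0356 - (0.680602)(0.1774) - (-0.206528)(0.5641) = -0.03983654
    denominator = 1 - (0.680602)(0.5641) - (-0.206528)(0.1774) = 0.65271026
  phi_33 = -0.03983654 / 0.65271026 = -0.061.
Therefore phi_{33} = -0.0610.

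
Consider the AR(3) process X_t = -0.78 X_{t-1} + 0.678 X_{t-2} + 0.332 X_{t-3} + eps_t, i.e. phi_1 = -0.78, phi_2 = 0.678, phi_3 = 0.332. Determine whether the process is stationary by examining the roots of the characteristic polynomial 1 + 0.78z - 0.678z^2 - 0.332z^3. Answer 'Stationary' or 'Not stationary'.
\text{Not stationary}

The AR(p) characteristic polynomial is P(z) = 1 + 0.78z - 0.678z^2 - 0.332z^3.
Stationarity requires all roots to lie outside the unit circle, i.e. |z| > 1 for every root.
Degree 3: look for a simple real root z0 first, then factor out (1 - z/z0) and solve the remaining quadratic.
Testing z0 = -2.5: P(-2.5) = 1 + (0.78)(-2.5) + (-0.678)(-2.5)^2 + (-0.332)(-2.5)^3
  = 1 + (-1.95) + (-4.2375) + (5.1875) = 0.  So z_0 = -2.5 is a root, |z_0| = 2.5.
Divide out the factor (1 + 0.4 z) = (1 - z/z0) (since 1/z0 = -0.4):
  P(z) = (1 + 0.4 z)(1 + (0.38) z + (-0.83) z^2)
  [check: z-coef 0.38 - (-0.4) = 0.78; z^2-coef -0.83 - (-0.4)(0.38) = -0.678; z^3-coef -(-0.4)(-0.83) = -0.332.]
Remaining roots from the quadratic factor 1 + (0.38) z + (-0.83) z^2:
  Set 1 + (0.38) z + (-0.83) z^2 = 0, i.e. a z^2 + b z + c = 0 with a = -0.83, b = 0.38, c = 1.
  Discriminant D = b^2 - 4ac = (0.38)^2 - 4*(-0.83)*1 = 0.1444 - (-3.32) = 3.4644.
  D >= 0, so the roots are real: z = (-b +/- sqrt(D)) / (2a) = (-0.38 +/- 1.86129) / (-1.66).
    z_1 = (-0.38 + 1.86129) / (-1.66) = -0.8923,   |z_1| = 0.8923.
    z_2 = (-0.38 - 1.86129) / (-1.66) = 1.3502,   |z_2| = 1.3502.
Moduli of all roots: 2.5000, 0.8923, 1.3502.
All moduli strictly greater than 1? No.
Verdict: Not stationary.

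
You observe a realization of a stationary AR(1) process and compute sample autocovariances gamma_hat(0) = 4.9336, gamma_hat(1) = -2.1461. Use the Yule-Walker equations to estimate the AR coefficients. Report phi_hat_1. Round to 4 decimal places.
\hat\phi_{1} = -0.4350

The Yule-Walker equations for an AR(p) process read, in matrix form,
  Gamma_p phi = r_p,   with   (Gamma_p)_{ij} = gamma(|i - j|),
                       (r_p)_i = gamma(i),   i,j = 1..p.
Substitute the sample gammas (Toeplitz matrix and right-hand side of size 1):
  Gamma_p = [[4.9336]]
  r_p     = [-2.1461]
With p = 1 this is the single equation gamma(0) phi_1 = gamma(1):
  phi_hat_1 = gamma(1) / gamma(0) = -2.1461 / 4.9336 = -0.4350.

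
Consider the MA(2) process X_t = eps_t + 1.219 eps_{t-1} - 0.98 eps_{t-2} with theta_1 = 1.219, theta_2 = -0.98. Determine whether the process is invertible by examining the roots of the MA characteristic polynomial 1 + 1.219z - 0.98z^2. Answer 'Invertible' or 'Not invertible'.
\text{Not invertible}

The MA(q) characteristic polynomial is P(z) = 1 + 1.219z - 0.98z^2.
Invertibility requires all roots to lie outside the unit circle, i.e. |z| > 1 for every root.
Set 1 + (1.219) z + (-0.98) z^2 = 0, i.e. a z^2 + b z + c = 0 with a = -0.98, b = 1.219, c = 1.
Discriminant D = b^2 - 4ac = (1.219)^2 - 4*(-0.98)*1 = 1.485961 - (-3.92) = 5.405961.
D >= 0, so the roots are real: z = (-b +/- sqrt(D)) / (2a) = (-1.219 +/- 2.325072) / (-1.96).
  z_1 = (-1.219 + 2.325072) / (-1.96) = -0.5643,   |z_1| = 0.5643.
  z_2 = (-1.219 - 2.325072) / (-1.96) = 1.8082,   |z_2| = 1.8082.
Moduli of all roots: 0.5643, 1.8082.
All moduli strictly greater than 1? No.
Verdict: Not invertible.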